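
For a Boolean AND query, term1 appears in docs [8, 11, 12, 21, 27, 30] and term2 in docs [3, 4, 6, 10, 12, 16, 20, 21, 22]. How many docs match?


Boolean AND: find intersection of posting lists
term1 docs: [8, 11, 12, 21, 27, 30]
term2 docs: [3, 4, 6, 10, 12, 16, 20, 21, 22]
Intersection: [12, 21]
|intersection| = 2

2


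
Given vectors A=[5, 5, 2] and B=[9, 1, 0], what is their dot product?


Dot product = sum of element-wise products
A[0]*B[0] = 5*9 = 45
A[1]*B[1] = 5*1 = 5
A[2]*B[2] = 2*0 = 0
Sum = 45 + 5 + 0 = 50

50


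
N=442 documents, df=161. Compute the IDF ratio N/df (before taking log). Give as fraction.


IDF ratio = N / df
= 442 / 161
= 442/161

442/161


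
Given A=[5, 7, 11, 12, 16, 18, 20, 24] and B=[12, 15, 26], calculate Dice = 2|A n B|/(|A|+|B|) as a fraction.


A intersect B = [12]
|A intersect B| = 1
|A| = 8, |B| = 3
Dice = 2*1 / (8+3)
= 2 / 11 = 2/11

2/11


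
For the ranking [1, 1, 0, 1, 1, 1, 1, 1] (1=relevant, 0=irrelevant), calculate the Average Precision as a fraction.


Computing P@k for each relevant position:
Position 1: relevant, P@1 = 1/1 = 1
Position 2: relevant, P@2 = 2/2 = 1
Position 3: not relevant
Position 4: relevant, P@4 = 3/4 = 3/4
Position 5: relevant, P@5 = 4/5 = 4/5
Position 6: relevant, P@6 = 5/6 = 5/6
Position 7: relevant, P@7 = 6/7 = 6/7
Position 8: relevant, P@8 = 7/8 = 7/8
Sum of P@k = 1 + 1 + 3/4 + 4/5 + 5/6 + 6/7 + 7/8 = 5137/840
AP = 5137/840 / 7 = 5137/5880

5137/5880


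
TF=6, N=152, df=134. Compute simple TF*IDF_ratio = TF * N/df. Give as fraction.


TF * (N/df)
= 6 * (152/134)
= 6 * 76/67
= 456/67

456/67


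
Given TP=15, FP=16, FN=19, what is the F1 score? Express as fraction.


F1 = 2 * P * R / (P + R)
P = TP/(TP+FP) = 15/31 = 15/31
R = TP/(TP+FN) = 15/34 = 15/34
2 * P * R = 2 * 15/31 * 15/34 = 225/527
P + R = 15/31 + 15/34 = 975/1054
F1 = 225/527 / 975/1054 = 6/13

6/13


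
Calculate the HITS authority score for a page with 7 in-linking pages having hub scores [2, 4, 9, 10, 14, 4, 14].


Authority = sum of hub scores of in-linkers
In-link 1: hub score = 2
In-link 2: hub score = 4
In-link 3: hub score = 9
In-link 4: hub score = 10
In-link 5: hub score = 14
In-link 6: hub score = 4
In-link 7: hub score = 14
Authority = 2 + 4 + 9 + 10 + 14 + 4 + 14 = 57

57


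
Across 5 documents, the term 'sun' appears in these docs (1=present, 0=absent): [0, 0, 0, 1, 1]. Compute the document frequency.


Checking each document for 'sun':
Doc 1: absent
Doc 2: absent
Doc 3: absent
Doc 4: present
Doc 5: present
df = sum of presences = 0 + 0 + 0 + 1 + 1 = 2

2


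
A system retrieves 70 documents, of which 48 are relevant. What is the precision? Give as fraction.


Precision = relevant_retrieved / total_retrieved
= 48 / 70
= 48 / (48 + 22)
= 24/35

24/35


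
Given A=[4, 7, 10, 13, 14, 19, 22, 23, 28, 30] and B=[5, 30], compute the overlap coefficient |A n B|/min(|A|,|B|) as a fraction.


A intersect B = [30]
|A intersect B| = 1
min(|A|, |B|) = min(10, 2) = 2
Overlap = 1 / 2 = 1/2

1/2


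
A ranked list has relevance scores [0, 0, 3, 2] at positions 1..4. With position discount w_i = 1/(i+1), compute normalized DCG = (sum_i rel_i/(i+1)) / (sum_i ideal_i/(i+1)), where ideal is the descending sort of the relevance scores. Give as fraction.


Position discount weights w_i = 1/(i+1) for i=1..4:
Weights = [1/2, 1/3, 1/4, 1/5]
Actual relevance: [0, 0, 3, 2]
DCG = 0/2 + 0/3 + 3/4 + 2/5 = 23/20
Ideal relevance (sorted desc): [3, 2, 0, 0]
Ideal DCG = 3/2 + 2/3 + 0/4 + 0/5 = 13/6
nDCG = DCG / ideal_DCG = 23/20 / 13/6 = 69/130

69/130


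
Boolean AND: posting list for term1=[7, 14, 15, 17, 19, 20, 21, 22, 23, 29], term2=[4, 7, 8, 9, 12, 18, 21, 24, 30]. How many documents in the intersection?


Boolean AND: find intersection of posting lists
term1 docs: [7, 14, 15, 17, 19, 20, 21, 22, 23, 29]
term2 docs: [4, 7, 8, 9, 12, 18, 21, 24, 30]
Intersection: [7, 21]
|intersection| = 2

2


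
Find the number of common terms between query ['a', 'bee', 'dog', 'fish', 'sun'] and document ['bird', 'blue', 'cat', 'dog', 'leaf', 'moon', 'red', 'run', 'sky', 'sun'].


Query terms: ['a', 'bee', 'dog', 'fish', 'sun']
Document terms: ['bird', 'blue', 'cat', 'dog', 'leaf', 'moon', 'red', 'run', 'sky', 'sun']
Common terms: ['dog', 'sun']
Overlap count = 2

2


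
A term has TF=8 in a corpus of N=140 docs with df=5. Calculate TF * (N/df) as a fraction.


TF * (N/df)
= 8 * (140/5)
= 8 * 28
= 224

224


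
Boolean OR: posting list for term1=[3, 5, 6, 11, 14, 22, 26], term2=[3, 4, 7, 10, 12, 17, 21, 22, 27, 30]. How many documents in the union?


Boolean OR: find union of posting lists
term1 docs: [3, 5, 6, 11, 14, 22, 26]
term2 docs: [3, 4, 7, 10, 12, 17, 21, 22, 27, 30]
Union: [3, 4, 5, 6, 7, 10, 11, 12, 14, 17, 21, 22, 26, 27, 30]
|union| = 15

15


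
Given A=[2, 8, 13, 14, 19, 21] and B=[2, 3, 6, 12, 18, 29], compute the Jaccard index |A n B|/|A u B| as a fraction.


A intersect B = [2]
|A intersect B| = 1
A union B = [2, 3, 6, 8, 12, 13, 14, 18, 19, 21, 29]
|A union B| = 11
Jaccard = 1/11 = 1/11

1/11


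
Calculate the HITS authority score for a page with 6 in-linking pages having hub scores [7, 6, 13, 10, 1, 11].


Authority = sum of hub scores of in-linkers
In-link 1: hub score = 7
In-link 2: hub score = 6
In-link 3: hub score = 13
In-link 4: hub score = 10
In-link 5: hub score = 1
In-link 6: hub score = 11
Authority = 7 + 6 + 13 + 10 + 1 + 11 = 48

48


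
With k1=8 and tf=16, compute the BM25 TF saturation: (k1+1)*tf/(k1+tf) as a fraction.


BM25 TF component = (k1+1)*tf / (k1+tf)
k1 = 8, tf = 16
Numerator = (8+1)*16 = 144
Denominator = 8 + 16 = 24
= 144/24 = 6

6


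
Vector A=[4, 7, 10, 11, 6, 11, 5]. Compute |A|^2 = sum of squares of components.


|A|^2 = sum of squared components
A[0]^2 = 4^2 = 16
A[1]^2 = 7^2 = 49
A[2]^2 = 10^2 = 100
A[3]^2 = 11^2 = 121
A[4]^2 = 6^2 = 36
A[5]^2 = 11^2 = 121
A[6]^2 = 5^2 = 25
Sum = 16 + 49 + 100 + 121 + 36 + 121 + 25 = 468

468


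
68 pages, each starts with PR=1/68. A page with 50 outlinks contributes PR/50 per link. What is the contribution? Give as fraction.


Initial PR = 1/68 = 1/68
Outlinks = 50
Contribution per link = PR / outlinks
= 1/68 / 50
= 1/3400

1/3400


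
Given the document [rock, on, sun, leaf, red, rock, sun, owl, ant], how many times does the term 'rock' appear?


Document has 9 words
Scanning for 'rock':
Found at positions: [0, 5]
Count = 2

2


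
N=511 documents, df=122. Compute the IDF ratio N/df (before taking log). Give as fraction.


IDF ratio = N / df
= 511 / 122
= 511/122

511/122


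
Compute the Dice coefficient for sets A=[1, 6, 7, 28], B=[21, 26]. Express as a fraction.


A intersect B = []
|A intersect B| = 0
|A| = 4, |B| = 2
Dice = 2*0 / (4+2)
= 0 / 6 = 0

0


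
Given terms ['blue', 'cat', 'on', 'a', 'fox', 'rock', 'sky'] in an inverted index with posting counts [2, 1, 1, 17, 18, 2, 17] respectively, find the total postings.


Summing posting list sizes:
'blue': 2 postings
'cat': 1 postings
'on': 1 postings
'a': 17 postings
'fox': 18 postings
'rock': 2 postings
'sky': 17 postings
Total = 2 + 1 + 1 + 17 + 18 + 2 + 17 = 58

58


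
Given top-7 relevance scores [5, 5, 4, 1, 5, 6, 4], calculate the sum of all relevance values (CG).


Cumulative Gain = sum of relevance scores
Position 1: rel=5, running sum=5
Position 2: rel=5, running sum=10
Position 3: rel=4, running sum=14
Position 4: rel=1, running sum=15
Position 5: rel=5, running sum=20
Position 6: rel=6, running sum=26
Position 7: rel=4, running sum=30
CG = 30

30


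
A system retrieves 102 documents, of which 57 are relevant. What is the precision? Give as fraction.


Precision = relevant_retrieved / total_retrieved
= 57 / 102
= 57 / (57 + 45)
= 19/34

19/34


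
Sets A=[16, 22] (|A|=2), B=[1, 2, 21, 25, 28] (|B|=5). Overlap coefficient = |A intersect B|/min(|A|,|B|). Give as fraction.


A intersect B = []
|A intersect B| = 0
min(|A|, |B|) = min(2, 5) = 2
Overlap = 0 / 2 = 0

0


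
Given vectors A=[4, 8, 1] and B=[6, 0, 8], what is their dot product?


Dot product = sum of element-wise products
A[0]*B[0] = 4*6 = 24
A[1]*B[1] = 8*0 = 0
A[2]*B[2] = 1*8 = 8
Sum = 24 + 0 + 8 = 32

32


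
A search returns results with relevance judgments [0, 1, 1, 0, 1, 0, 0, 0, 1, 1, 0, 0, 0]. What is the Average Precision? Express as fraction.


Computing P@k for each relevant position:
Position 1: not relevant
Position 2: relevant, P@2 = 1/2 = 1/2
Position 3: relevant, P@3 = 2/3 = 2/3
Position 4: not relevant
Position 5: relevant, P@5 = 3/5 = 3/5
Position 6: not relevant
Position 7: not relevant
Position 8: not relevant
Position 9: relevant, P@9 = 4/9 = 4/9
Position 10: relevant, P@10 = 5/10 = 1/2
Position 11: not relevant
Position 12: not relevant
Position 13: not relevant
Sum of P@k = 1/2 + 2/3 + 3/5 + 4/9 + 1/2 = 122/45
AP = 122/45 / 5 = 122/225

122/225


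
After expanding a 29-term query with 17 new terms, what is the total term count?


Original terms: 29
Expansion terms: 17
Total = 29 + 17 = 46

46


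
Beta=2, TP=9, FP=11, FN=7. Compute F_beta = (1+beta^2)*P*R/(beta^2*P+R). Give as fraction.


P = TP/(TP+FP) = 9/20 = 9/20
R = TP/(TP+FN) = 9/16 = 9/16
beta^2 = 2^2 = 4
(1 + beta^2) = 5
Numerator = (1+beta^2)*P*R = 81/64
Denominator = beta^2*P + R = 9/5 + 9/16 = 189/80
F_beta = 15/28

15/28


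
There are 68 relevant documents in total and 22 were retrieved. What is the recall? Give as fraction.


Recall = retrieved_relevant / total_relevant
= 22 / 68
= 22 / (22 + 46)
= 11/34

11/34


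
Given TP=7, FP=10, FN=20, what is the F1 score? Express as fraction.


F1 = 2 * P * R / (P + R)
P = TP/(TP+FP) = 7/17 = 7/17
R = TP/(TP+FN) = 7/27 = 7/27
2 * P * R = 2 * 7/17 * 7/27 = 98/459
P + R = 7/17 + 7/27 = 308/459
F1 = 98/459 / 308/459 = 7/22

7/22


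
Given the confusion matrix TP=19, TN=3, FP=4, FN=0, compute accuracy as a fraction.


Accuracy = (TP + TN) / (TP + TN + FP + FN)
TP + TN = 19 + 3 = 22
Total = 19 + 3 + 4 + 0 = 26
Accuracy = 22 / 26 = 11/13

11/13


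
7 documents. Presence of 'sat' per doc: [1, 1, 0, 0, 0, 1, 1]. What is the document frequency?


Checking each document for 'sat':
Doc 1: present
Doc 2: present
Doc 3: absent
Doc 4: absent
Doc 5: absent
Doc 6: present
Doc 7: present
df = sum of presences = 1 + 1 + 0 + 0 + 0 + 1 + 1 = 4

4


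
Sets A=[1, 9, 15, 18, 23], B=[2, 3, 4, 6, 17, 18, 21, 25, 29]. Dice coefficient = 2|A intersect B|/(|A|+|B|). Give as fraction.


A intersect B = [18]
|A intersect B| = 1
|A| = 5, |B| = 9
Dice = 2*1 / (5+9)
= 2 / 14 = 1/7

1/7


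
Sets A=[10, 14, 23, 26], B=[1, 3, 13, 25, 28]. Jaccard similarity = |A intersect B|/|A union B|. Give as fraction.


A intersect B = []
|A intersect B| = 0
A union B = [1, 3, 10, 13, 14, 23, 25, 26, 28]
|A union B| = 9
Jaccard = 0/9 = 0

0


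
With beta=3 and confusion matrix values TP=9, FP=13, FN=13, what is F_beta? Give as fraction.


P = TP/(TP+FP) = 9/22 = 9/22
R = TP/(TP+FN) = 9/22 = 9/22
beta^2 = 3^2 = 9
(1 + beta^2) = 10
Numerator = (1+beta^2)*P*R = 405/242
Denominator = beta^2*P + R = 81/22 + 9/22 = 45/11
F_beta = 9/22

9/22


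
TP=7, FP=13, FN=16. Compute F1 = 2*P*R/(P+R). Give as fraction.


F1 = 2 * P * R / (P + R)
P = TP/(TP+FP) = 7/20 = 7/20
R = TP/(TP+FN) = 7/23 = 7/23
2 * P * R = 2 * 7/20 * 7/23 = 49/230
P + R = 7/20 + 7/23 = 301/460
F1 = 49/230 / 301/460 = 14/43

14/43


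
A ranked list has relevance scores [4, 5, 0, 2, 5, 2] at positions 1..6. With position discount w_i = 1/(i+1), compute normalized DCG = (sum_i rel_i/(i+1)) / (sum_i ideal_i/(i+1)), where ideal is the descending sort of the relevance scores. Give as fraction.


Position discount weights w_i = 1/(i+1) for i=1..6:
Weights = [1/2, 1/3, 1/4, 1/5, 1/6, 1/7]
Actual relevance: [4, 5, 0, 2, 5, 2]
DCG = 4/2 + 5/3 + 0/4 + 2/5 + 5/6 + 2/7 = 363/70
Ideal relevance (sorted desc): [5, 5, 4, 2, 2, 0]
Ideal DCG = 5/2 + 5/3 + 4/4 + 2/5 + 2/6 + 0/7 = 59/10
nDCG = DCG / ideal_DCG = 363/70 / 59/10 = 363/413

363/413


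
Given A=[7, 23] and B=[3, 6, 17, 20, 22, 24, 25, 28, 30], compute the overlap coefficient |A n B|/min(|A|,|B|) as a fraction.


A intersect B = []
|A intersect B| = 0
min(|A|, |B|) = min(2, 9) = 2
Overlap = 0 / 2 = 0

0


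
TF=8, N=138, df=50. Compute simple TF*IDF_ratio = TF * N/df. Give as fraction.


TF * (N/df)
= 8 * (138/50)
= 8 * 69/25
= 552/25

552/25


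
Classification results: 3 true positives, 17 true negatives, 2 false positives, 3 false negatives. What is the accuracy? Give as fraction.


Accuracy = (TP + TN) / (TP + TN + FP + FN)
TP + TN = 3 + 17 = 20
Total = 3 + 17 + 2 + 3 = 25
Accuracy = 20 / 25 = 4/5

4/5


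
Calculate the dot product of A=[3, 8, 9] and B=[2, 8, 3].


Dot product = sum of element-wise products
A[0]*B[0] = 3*2 = 6
A[1]*B[1] = 8*8 = 64
A[2]*B[2] = 9*3 = 27
Sum = 6 + 64 + 27 = 97

97


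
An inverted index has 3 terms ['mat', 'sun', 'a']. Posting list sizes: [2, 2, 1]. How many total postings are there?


Summing posting list sizes:
'mat': 2 postings
'sun': 2 postings
'a': 1 postings
Total = 2 + 2 + 1 = 5

5


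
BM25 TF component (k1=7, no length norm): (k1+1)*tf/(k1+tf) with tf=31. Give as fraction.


BM25 TF component = (k1+1)*tf / (k1+tf)
k1 = 7, tf = 31
Numerator = (7+1)*31 = 248
Denominator = 7 + 31 = 38
= 248/38 = 124/19

124/19


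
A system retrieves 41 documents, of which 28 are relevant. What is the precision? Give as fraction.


Precision = relevant_retrieved / total_retrieved
= 28 / 41
= 28 / (28 + 13)
= 28/41

28/41


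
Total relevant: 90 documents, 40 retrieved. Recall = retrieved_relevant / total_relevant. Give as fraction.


Recall = retrieved_relevant / total_relevant
= 40 / 90
= 40 / (40 + 50)
= 4/9

4/9


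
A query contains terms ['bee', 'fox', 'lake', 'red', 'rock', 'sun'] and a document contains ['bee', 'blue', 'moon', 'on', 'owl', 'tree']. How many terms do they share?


Query terms: ['bee', 'fox', 'lake', 'red', 'rock', 'sun']
Document terms: ['bee', 'blue', 'moon', 'on', 'owl', 'tree']
Common terms: ['bee']
Overlap count = 1

1


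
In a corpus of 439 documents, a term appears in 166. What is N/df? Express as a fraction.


IDF ratio = N / df
= 439 / 166
= 439/166

439/166


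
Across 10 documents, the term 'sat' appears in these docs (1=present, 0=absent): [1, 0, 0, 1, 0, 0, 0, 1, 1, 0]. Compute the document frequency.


Checking each document for 'sat':
Doc 1: present
Doc 2: absent
Doc 3: absent
Doc 4: present
Doc 5: absent
Doc 6: absent
Doc 7: absent
Doc 8: present
Doc 9: present
Doc 10: absent
df = sum of presences = 1 + 0 + 0 + 1 + 0 + 0 + 0 + 1 + 1 + 0 = 4

4


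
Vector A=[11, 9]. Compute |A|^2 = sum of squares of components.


|A|^2 = sum of squared components
A[0]^2 = 11^2 = 121
A[1]^2 = 9^2 = 81
Sum = 121 + 81 = 202

202


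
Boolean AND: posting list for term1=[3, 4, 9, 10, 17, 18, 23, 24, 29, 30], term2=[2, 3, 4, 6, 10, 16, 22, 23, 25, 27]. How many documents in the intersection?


Boolean AND: find intersection of posting lists
term1 docs: [3, 4, 9, 10, 17, 18, 23, 24, 29, 30]
term2 docs: [2, 3, 4, 6, 10, 16, 22, 23, 25, 27]
Intersection: [3, 4, 10, 23]
|intersection| = 4

4


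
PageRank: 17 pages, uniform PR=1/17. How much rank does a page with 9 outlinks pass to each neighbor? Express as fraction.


Initial PR = 1/17 = 1/17
Outlinks = 9
Contribution per link = PR / outlinks
= 1/17 / 9
= 1/153

1/153


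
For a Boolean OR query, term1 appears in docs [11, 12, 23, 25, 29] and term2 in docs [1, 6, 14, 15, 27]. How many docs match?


Boolean OR: find union of posting lists
term1 docs: [11, 12, 23, 25, 29]
term2 docs: [1, 6, 14, 15, 27]
Union: [1, 6, 11, 12, 14, 15, 23, 25, 27, 29]
|union| = 10

10


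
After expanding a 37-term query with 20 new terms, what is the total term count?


Original terms: 37
Expansion terms: 20
Total = 37 + 20 = 57

57


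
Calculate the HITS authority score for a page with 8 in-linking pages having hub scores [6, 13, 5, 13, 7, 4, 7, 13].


Authority = sum of hub scores of in-linkers
In-link 1: hub score = 6
In-link 2: hub score = 13
In-link 3: hub score = 5
In-link 4: hub score = 13
In-link 5: hub score = 7
In-link 6: hub score = 4
In-link 7: hub score = 7
In-link 8: hub score = 13
Authority = 6 + 13 + 5 + 13 + 7 + 4 + 7 + 13 = 68

68


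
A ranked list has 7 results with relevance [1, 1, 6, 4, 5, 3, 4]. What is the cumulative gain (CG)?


Cumulative Gain = sum of relevance scores
Position 1: rel=1, running sum=1
Position 2: rel=1, running sum=2
Position 3: rel=6, running sum=8
Position 4: rel=4, running sum=12
Position 5: rel=5, running sum=17
Position 6: rel=3, running sum=20
Position 7: rel=4, running sum=24
CG = 24

24


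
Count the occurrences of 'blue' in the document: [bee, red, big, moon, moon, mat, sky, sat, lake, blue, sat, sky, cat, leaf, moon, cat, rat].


Document has 17 words
Scanning for 'blue':
Found at positions: [9]
Count = 1

1


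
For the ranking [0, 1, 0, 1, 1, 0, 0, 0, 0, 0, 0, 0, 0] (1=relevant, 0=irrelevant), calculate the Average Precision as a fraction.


Computing P@k for each relevant position:
Position 1: not relevant
Position 2: relevant, P@2 = 1/2 = 1/2
Position 3: not relevant
Position 4: relevant, P@4 = 2/4 = 1/2
Position 5: relevant, P@5 = 3/5 = 3/5
Position 6: not relevant
Position 7: not relevant
Position 8: not relevant
Position 9: not relevant
Position 10: not relevant
Position 11: not relevant
Position 12: not relevant
Position 13: not relevant
Sum of P@k = 1/2 + 1/2 + 3/5 = 8/5
AP = 8/5 / 3 = 8/15

8/15


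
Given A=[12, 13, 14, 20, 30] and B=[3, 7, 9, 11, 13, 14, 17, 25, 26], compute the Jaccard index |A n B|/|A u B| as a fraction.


A intersect B = [13, 14]
|A intersect B| = 2
A union B = [3, 7, 9, 11, 12, 13, 14, 17, 20, 25, 26, 30]
|A union B| = 12
Jaccard = 2/12 = 1/6

1/6


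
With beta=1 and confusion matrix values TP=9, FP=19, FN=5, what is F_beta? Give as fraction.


P = TP/(TP+FP) = 9/28 = 9/28
R = TP/(TP+FN) = 9/14 = 9/14
beta^2 = 1^2 = 1
(1 + beta^2) = 2
Numerator = (1+beta^2)*P*R = 81/196
Denominator = beta^2*P + R = 9/28 + 9/14 = 27/28
F_beta = 3/7

3/7


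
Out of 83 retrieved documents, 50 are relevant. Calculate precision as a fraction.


Precision = relevant_retrieved / total_retrieved
= 50 / 83
= 50 / (50 + 33)
= 50/83

50/83


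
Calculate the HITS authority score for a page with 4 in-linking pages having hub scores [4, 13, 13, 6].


Authority = sum of hub scores of in-linkers
In-link 1: hub score = 4
In-link 2: hub score = 13
In-link 3: hub score = 13
In-link 4: hub score = 6
Authority = 4 + 13 + 13 + 6 = 36

36


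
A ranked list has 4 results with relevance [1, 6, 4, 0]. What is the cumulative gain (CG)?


Cumulative Gain = sum of relevance scores
Position 1: rel=1, running sum=1
Position 2: rel=6, running sum=7
Position 3: rel=4, running sum=11
Position 4: rel=0, running sum=11
CG = 11

11


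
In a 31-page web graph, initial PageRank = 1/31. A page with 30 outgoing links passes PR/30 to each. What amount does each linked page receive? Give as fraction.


Initial PR = 1/31 = 1/31
Outlinks = 30
Contribution per link = PR / outlinks
= 1/31 / 30
= 1/930

1/930


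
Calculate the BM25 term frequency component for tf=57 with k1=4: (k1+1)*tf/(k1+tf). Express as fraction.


BM25 TF component = (k1+1)*tf / (k1+tf)
k1 = 4, tf = 57
Numerator = (4+1)*57 = 285
Denominator = 4 + 57 = 61
= 285/61 = 285/61

285/61


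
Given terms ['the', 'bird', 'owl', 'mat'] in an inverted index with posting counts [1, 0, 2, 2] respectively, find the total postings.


Summing posting list sizes:
'the': 1 postings
'bird': 0 postings
'owl': 2 postings
'mat': 2 postings
Total = 1 + 0 + 2 + 2 = 5

5


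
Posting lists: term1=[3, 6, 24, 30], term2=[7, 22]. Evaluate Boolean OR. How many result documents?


Boolean OR: find union of posting lists
term1 docs: [3, 6, 24, 30]
term2 docs: [7, 22]
Union: [3, 6, 7, 22, 24, 30]
|union| = 6

6


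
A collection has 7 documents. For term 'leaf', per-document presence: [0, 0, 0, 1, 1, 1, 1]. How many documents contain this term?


Checking each document for 'leaf':
Doc 1: absent
Doc 2: absent
Doc 3: absent
Doc 4: present
Doc 5: present
Doc 6: present
Doc 7: present
df = sum of presences = 0 + 0 + 0 + 1 + 1 + 1 + 1 = 4

4


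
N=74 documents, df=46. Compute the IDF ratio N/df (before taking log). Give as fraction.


IDF ratio = N / df
= 74 / 46
= 37/23

37/23


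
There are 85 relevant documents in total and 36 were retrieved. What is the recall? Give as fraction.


Recall = retrieved_relevant / total_relevant
= 36 / 85
= 36 / (36 + 49)
= 36/85

36/85


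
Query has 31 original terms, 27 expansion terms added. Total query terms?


Original terms: 31
Expansion terms: 27
Total = 31 + 27 = 58

58


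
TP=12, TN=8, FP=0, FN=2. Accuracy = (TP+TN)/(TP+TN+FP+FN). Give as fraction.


Accuracy = (TP + TN) / (TP + TN + FP + FN)
TP + TN = 12 + 8 = 20
Total = 12 + 8 + 0 + 2 = 22
Accuracy = 20 / 22 = 10/11

10/11


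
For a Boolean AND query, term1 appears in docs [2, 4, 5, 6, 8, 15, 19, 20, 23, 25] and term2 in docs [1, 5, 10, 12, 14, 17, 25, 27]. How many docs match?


Boolean AND: find intersection of posting lists
term1 docs: [2, 4, 5, 6, 8, 15, 19, 20, 23, 25]
term2 docs: [1, 5, 10, 12, 14, 17, 25, 27]
Intersection: [5, 25]
|intersection| = 2

2


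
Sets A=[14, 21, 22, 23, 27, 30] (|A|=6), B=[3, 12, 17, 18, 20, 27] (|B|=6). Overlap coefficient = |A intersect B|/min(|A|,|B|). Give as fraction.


A intersect B = [27]
|A intersect B| = 1
min(|A|, |B|) = min(6, 6) = 6
Overlap = 1 / 6 = 1/6

1/6


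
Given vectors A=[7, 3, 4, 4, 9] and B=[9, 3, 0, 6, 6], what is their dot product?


Dot product = sum of element-wise products
A[0]*B[0] = 7*9 = 63
A[1]*B[1] = 3*3 = 9
A[2]*B[2] = 4*0 = 0
A[3]*B[3] = 4*6 = 24
A[4]*B[4] = 9*6 = 54
Sum = 63 + 9 + 0 + 24 + 54 = 150

150


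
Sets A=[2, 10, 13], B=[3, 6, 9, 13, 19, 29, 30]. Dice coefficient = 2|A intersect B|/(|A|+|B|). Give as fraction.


A intersect B = [13]
|A intersect B| = 1
|A| = 3, |B| = 7
Dice = 2*1 / (3+7)
= 2 / 10 = 1/5

1/5


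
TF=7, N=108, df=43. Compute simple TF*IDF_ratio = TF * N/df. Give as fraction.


TF * (N/df)
= 7 * (108/43)
= 7 * 108/43
= 756/43

756/43


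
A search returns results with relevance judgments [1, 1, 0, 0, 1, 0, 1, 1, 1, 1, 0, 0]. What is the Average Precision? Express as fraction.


Computing P@k for each relevant position:
Position 1: relevant, P@1 = 1/1 = 1
Position 2: relevant, P@2 = 2/2 = 1
Position 3: not relevant
Position 4: not relevant
Position 5: relevant, P@5 = 3/5 = 3/5
Position 6: not relevant
Position 7: relevant, P@7 = 4/7 = 4/7
Position 8: relevant, P@8 = 5/8 = 5/8
Position 9: relevant, P@9 = 6/9 = 2/3
Position 10: relevant, P@10 = 7/10 = 7/10
Position 11: not relevant
Position 12: not relevant
Sum of P@k = 1 + 1 + 3/5 + 4/7 + 5/8 + 2/3 + 7/10 = 4337/840
AP = 4337/840 / 7 = 4337/5880

4337/5880


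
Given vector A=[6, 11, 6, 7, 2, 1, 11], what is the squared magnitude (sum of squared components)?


|A|^2 = sum of squared components
A[0]^2 = 6^2 = 36
A[1]^2 = 11^2 = 121
A[2]^2 = 6^2 = 36
A[3]^2 = 7^2 = 49
A[4]^2 = 2^2 = 4
A[5]^2 = 1^2 = 1
A[6]^2 = 11^2 = 121
Sum = 36 + 121 + 36 + 49 + 4 + 1 + 121 = 368

368


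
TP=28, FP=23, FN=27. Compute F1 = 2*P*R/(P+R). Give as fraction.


F1 = 2 * P * R / (P + R)
P = TP/(TP+FP) = 28/51 = 28/51
R = TP/(TP+FN) = 28/55 = 28/55
2 * P * R = 2 * 28/51 * 28/55 = 1568/2805
P + R = 28/51 + 28/55 = 2968/2805
F1 = 1568/2805 / 2968/2805 = 28/53

28/53


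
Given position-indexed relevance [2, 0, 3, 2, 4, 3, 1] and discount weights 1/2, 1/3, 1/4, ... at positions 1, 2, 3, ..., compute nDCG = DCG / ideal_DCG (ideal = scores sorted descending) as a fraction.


Position discount weights w_i = 1/(i+1) for i=1..7:
Weights = [1/2, 1/3, 1/4, 1/5, 1/6, 1/7, 1/8]
Actual relevance: [2, 0, 3, 2, 4, 3, 1]
DCG = 2/2 + 0/3 + 3/4 + 2/5 + 4/6 + 3/7 + 1/8 = 2831/840
Ideal relevance (sorted desc): [4, 3, 3, 2, 2, 1, 0]
Ideal DCG = 4/2 + 3/3 + 3/4 + 2/5 + 2/6 + 1/7 + 0/8 = 1943/420
nDCG = DCG / ideal_DCG = 2831/840 / 1943/420 = 2831/3886

2831/3886


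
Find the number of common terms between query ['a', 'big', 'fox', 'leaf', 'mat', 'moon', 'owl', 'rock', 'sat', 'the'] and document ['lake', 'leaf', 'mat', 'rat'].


Query terms: ['a', 'big', 'fox', 'leaf', 'mat', 'moon', 'owl', 'rock', 'sat', 'the']
Document terms: ['lake', 'leaf', 'mat', 'rat']
Common terms: ['leaf', 'mat']
Overlap count = 2

2


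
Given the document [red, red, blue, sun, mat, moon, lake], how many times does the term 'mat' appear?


Document has 7 words
Scanning for 'mat':
Found at positions: [4]
Count = 1

1


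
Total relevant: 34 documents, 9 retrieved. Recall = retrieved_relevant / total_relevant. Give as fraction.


Recall = retrieved_relevant / total_relevant
= 9 / 34
= 9 / (9 + 25)
= 9/34

9/34


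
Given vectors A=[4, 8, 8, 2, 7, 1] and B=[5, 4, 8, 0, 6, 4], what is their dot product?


Dot product = sum of element-wise products
A[0]*B[0] = 4*5 = 20
A[1]*B[1] = 8*4 = 32
A[2]*B[2] = 8*8 = 64
A[3]*B[3] = 2*0 = 0
A[4]*B[4] = 7*6 = 42
A[5]*B[5] = 1*4 = 4
Sum = 20 + 32 + 64 + 0 + 42 + 4 = 162

162


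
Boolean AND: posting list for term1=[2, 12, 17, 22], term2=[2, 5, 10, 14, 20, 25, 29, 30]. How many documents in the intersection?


Boolean AND: find intersection of posting lists
term1 docs: [2, 12, 17, 22]
term2 docs: [2, 5, 10, 14, 20, 25, 29, 30]
Intersection: [2]
|intersection| = 1

1


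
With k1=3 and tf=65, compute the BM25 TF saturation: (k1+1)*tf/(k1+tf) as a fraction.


BM25 TF component = (k1+1)*tf / (k1+tf)
k1 = 3, tf = 65
Numerator = (3+1)*65 = 260
Denominator = 3 + 65 = 68
= 260/68 = 65/17

65/17


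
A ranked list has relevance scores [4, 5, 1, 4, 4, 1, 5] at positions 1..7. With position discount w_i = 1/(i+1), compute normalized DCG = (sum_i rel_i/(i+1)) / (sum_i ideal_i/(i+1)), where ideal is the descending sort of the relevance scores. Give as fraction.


Position discount weights w_i = 1/(i+1) for i=1..7:
Weights = [1/2, 1/3, 1/4, 1/5, 1/6, 1/7, 1/8]
Actual relevance: [4, 5, 1, 4, 4, 1, 5]
DCG = 4/2 + 5/3 + 1/4 + 4/5 + 4/6 + 1/7 + 5/8 = 5167/840
Ideal relevance (sorted desc): [5, 5, 4, 4, 4, 1, 1]
Ideal DCG = 5/2 + 5/3 + 4/4 + 4/5 + 4/6 + 1/7 + 1/8 = 5797/840
nDCG = DCG / ideal_DCG = 5167/840 / 5797/840 = 5167/5797

5167/5797


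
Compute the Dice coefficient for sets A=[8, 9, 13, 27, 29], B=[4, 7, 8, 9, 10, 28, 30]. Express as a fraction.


A intersect B = [8, 9]
|A intersect B| = 2
|A| = 5, |B| = 7
Dice = 2*2 / (5+7)
= 4 / 12 = 1/3

1/3


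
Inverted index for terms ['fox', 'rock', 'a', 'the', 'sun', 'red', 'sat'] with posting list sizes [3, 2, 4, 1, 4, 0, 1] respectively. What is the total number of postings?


Summing posting list sizes:
'fox': 3 postings
'rock': 2 postings
'a': 4 postings
'the': 1 postings
'sun': 4 postings
'red': 0 postings
'sat': 1 postings
Total = 3 + 2 + 4 + 1 + 4 + 0 + 1 = 15

15


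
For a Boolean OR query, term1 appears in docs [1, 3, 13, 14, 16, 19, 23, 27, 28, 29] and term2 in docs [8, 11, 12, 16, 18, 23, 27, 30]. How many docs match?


Boolean OR: find union of posting lists
term1 docs: [1, 3, 13, 14, 16, 19, 23, 27, 28, 29]
term2 docs: [8, 11, 12, 16, 18, 23, 27, 30]
Union: [1, 3, 8, 11, 12, 13, 14, 16, 18, 19, 23, 27, 28, 29, 30]
|union| = 15

15


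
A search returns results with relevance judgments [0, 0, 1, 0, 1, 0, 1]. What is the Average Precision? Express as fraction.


Computing P@k for each relevant position:
Position 1: not relevant
Position 2: not relevant
Position 3: relevant, P@3 = 1/3 = 1/3
Position 4: not relevant
Position 5: relevant, P@5 = 2/5 = 2/5
Position 6: not relevant
Position 7: relevant, P@7 = 3/7 = 3/7
Sum of P@k = 1/3 + 2/5 + 3/7 = 122/105
AP = 122/105 / 3 = 122/315

122/315


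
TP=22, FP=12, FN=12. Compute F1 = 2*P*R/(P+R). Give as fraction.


F1 = 2 * P * R / (P + R)
P = TP/(TP+FP) = 22/34 = 11/17
R = TP/(TP+FN) = 22/34 = 11/17
2 * P * R = 2 * 11/17 * 11/17 = 242/289
P + R = 11/17 + 11/17 = 22/17
F1 = 242/289 / 22/17 = 11/17

11/17


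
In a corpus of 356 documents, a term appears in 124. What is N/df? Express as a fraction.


IDF ratio = N / df
= 356 / 124
= 89/31

89/31


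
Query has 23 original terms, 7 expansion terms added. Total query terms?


Original terms: 23
Expansion terms: 7
Total = 23 + 7 = 30

30


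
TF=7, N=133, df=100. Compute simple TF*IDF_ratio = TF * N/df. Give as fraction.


TF * (N/df)
= 7 * (133/100)
= 7 * 133/100
= 931/100

931/100


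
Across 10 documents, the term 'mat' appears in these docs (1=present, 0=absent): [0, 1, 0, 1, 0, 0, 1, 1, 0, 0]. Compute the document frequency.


Checking each document for 'mat':
Doc 1: absent
Doc 2: present
Doc 3: absent
Doc 4: present
Doc 5: absent
Doc 6: absent
Doc 7: present
Doc 8: present
Doc 9: absent
Doc 10: absent
df = sum of presences = 0 + 1 + 0 + 1 + 0 + 0 + 1 + 1 + 0 + 0 = 4

4


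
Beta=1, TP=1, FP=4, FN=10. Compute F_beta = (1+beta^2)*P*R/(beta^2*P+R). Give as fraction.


P = TP/(TP+FP) = 1/5 = 1/5
R = TP/(TP+FN) = 1/11 = 1/11
beta^2 = 1^2 = 1
(1 + beta^2) = 2
Numerator = (1+beta^2)*P*R = 2/55
Denominator = beta^2*P + R = 1/5 + 1/11 = 16/55
F_beta = 1/8

1/8


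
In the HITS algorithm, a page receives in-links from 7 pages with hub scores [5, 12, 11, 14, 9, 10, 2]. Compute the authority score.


Authority = sum of hub scores of in-linkers
In-link 1: hub score = 5
In-link 2: hub score = 12
In-link 3: hub score = 11
In-link 4: hub score = 14
In-link 5: hub score = 9
In-link 6: hub score = 10
In-link 7: hub score = 2
Authority = 5 + 12 + 11 + 14 + 9 + 10 + 2 = 63

63


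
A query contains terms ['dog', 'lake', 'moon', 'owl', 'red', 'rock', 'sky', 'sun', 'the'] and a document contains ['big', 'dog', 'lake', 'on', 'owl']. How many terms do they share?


Query terms: ['dog', 'lake', 'moon', 'owl', 'red', 'rock', 'sky', 'sun', 'the']
Document terms: ['big', 'dog', 'lake', 'on', 'owl']
Common terms: ['dog', 'lake', 'owl']
Overlap count = 3

3


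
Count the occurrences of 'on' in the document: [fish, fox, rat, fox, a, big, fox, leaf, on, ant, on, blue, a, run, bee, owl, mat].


Document has 17 words
Scanning for 'on':
Found at positions: [8, 10]
Count = 2

2


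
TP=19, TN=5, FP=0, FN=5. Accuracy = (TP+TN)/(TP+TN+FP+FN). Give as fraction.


Accuracy = (TP + TN) / (TP + TN + FP + FN)
TP + TN = 19 + 5 = 24
Total = 19 + 5 + 0 + 5 = 29
Accuracy = 24 / 29 = 24/29

24/29


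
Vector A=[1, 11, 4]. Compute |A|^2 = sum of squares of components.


|A|^2 = sum of squared components
A[0]^2 = 1^2 = 1
A[1]^2 = 11^2 = 121
A[2]^2 = 4^2 = 16
Sum = 1 + 121 + 16 = 138

138


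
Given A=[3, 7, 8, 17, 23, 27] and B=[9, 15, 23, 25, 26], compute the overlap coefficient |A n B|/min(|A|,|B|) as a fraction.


A intersect B = [23]
|A intersect B| = 1
min(|A|, |B|) = min(6, 5) = 5
Overlap = 1 / 5 = 1/5

1/5


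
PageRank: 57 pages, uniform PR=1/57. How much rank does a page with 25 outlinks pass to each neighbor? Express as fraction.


Initial PR = 1/57 = 1/57
Outlinks = 25
Contribution per link = PR / outlinks
= 1/57 / 25
= 1/1425

1/1425


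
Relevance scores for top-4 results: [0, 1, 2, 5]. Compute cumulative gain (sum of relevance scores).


Cumulative Gain = sum of relevance scores
Position 1: rel=0, running sum=0
Position 2: rel=1, running sum=1
Position 3: rel=2, running sum=3
Position 4: rel=5, running sum=8
CG = 8

8


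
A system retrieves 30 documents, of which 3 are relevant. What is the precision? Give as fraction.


Precision = relevant_retrieved / total_retrieved
= 3 / 30
= 3 / (3 + 27)
= 1/10

1/10


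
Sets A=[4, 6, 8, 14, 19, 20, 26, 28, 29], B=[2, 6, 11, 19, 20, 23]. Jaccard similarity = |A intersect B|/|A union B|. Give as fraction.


A intersect B = [6, 19, 20]
|A intersect B| = 3
A union B = [2, 4, 6, 8, 11, 14, 19, 20, 23, 26, 28, 29]
|A union B| = 12
Jaccard = 3/12 = 1/4

1/4


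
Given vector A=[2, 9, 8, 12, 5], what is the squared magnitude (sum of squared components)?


|A|^2 = sum of squared components
A[0]^2 = 2^2 = 4
A[1]^2 = 9^2 = 81
A[2]^2 = 8^2 = 64
A[3]^2 = 12^2 = 144
A[4]^2 = 5^2 = 25
Sum = 4 + 81 + 64 + 144 + 25 = 318

318


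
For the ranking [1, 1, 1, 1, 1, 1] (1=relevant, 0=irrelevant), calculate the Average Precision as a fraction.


Computing P@k for each relevant position:
Position 1: relevant, P@1 = 1/1 = 1
Position 2: relevant, P@2 = 2/2 = 1
Position 3: relevant, P@3 = 3/3 = 1
Position 4: relevant, P@4 = 4/4 = 1
Position 5: relevant, P@5 = 5/5 = 1
Position 6: relevant, P@6 = 6/6 = 1
Sum of P@k = 1 + 1 + 1 + 1 + 1 + 1 = 6
AP = 6 / 6 = 1

1


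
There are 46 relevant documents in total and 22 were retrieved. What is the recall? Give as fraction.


Recall = retrieved_relevant / total_relevant
= 22 / 46
= 22 / (22 + 24)
= 11/23

11/23


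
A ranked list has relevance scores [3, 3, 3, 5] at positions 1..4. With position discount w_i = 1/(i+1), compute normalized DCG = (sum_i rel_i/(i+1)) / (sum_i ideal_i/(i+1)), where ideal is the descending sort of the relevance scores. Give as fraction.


Position discount weights w_i = 1/(i+1) for i=1..4:
Weights = [1/2, 1/3, 1/4, 1/5]
Actual relevance: [3, 3, 3, 5]
DCG = 3/2 + 3/3 + 3/4 + 5/5 = 17/4
Ideal relevance (sorted desc): [5, 3, 3, 3]
Ideal DCG = 5/2 + 3/3 + 3/4 + 3/5 = 97/20
nDCG = DCG / ideal_DCG = 17/4 / 97/20 = 85/97

85/97


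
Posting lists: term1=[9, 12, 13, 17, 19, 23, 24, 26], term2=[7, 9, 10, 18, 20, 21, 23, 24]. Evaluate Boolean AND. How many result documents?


Boolean AND: find intersection of posting lists
term1 docs: [9, 12, 13, 17, 19, 23, 24, 26]
term2 docs: [7, 9, 10, 18, 20, 21, 23, 24]
Intersection: [9, 23, 24]
|intersection| = 3

3


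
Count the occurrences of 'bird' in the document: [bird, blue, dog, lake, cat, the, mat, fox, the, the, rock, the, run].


Document has 13 words
Scanning for 'bird':
Found at positions: [0]
Count = 1

1


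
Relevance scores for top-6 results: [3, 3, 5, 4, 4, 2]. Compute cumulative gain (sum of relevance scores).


Cumulative Gain = sum of relevance scores
Position 1: rel=3, running sum=3
Position 2: rel=3, running sum=6
Position 3: rel=5, running sum=11
Position 4: rel=4, running sum=15
Position 5: rel=4, running sum=19
Position 6: rel=2, running sum=21
CG = 21

21


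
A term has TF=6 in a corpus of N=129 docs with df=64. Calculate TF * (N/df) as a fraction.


TF * (N/df)
= 6 * (129/64)
= 6 * 129/64
= 387/32

387/32


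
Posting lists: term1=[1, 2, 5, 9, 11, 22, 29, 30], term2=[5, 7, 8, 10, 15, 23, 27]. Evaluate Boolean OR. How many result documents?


Boolean OR: find union of posting lists
term1 docs: [1, 2, 5, 9, 11, 22, 29, 30]
term2 docs: [5, 7, 8, 10, 15, 23, 27]
Union: [1, 2, 5, 7, 8, 9, 10, 11, 15, 22, 23, 27, 29, 30]
|union| = 14

14


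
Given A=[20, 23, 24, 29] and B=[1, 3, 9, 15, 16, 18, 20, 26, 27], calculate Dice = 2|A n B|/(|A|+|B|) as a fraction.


A intersect B = [20]
|A intersect B| = 1
|A| = 4, |B| = 9
Dice = 2*1 / (4+9)
= 2 / 13 = 2/13

2/13


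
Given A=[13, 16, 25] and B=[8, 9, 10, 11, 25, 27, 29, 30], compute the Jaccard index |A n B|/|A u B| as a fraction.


A intersect B = [25]
|A intersect B| = 1
A union B = [8, 9, 10, 11, 13, 16, 25, 27, 29, 30]
|A union B| = 10
Jaccard = 1/10 = 1/10

1/10


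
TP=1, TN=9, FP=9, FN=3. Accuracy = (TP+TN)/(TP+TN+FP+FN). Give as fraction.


Accuracy = (TP + TN) / (TP + TN + FP + FN)
TP + TN = 1 + 9 = 10
Total = 1 + 9 + 9 + 3 = 22
Accuracy = 10 / 22 = 5/11

5/11


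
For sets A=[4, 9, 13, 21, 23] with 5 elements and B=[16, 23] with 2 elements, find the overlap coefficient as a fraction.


A intersect B = [23]
|A intersect B| = 1
min(|A|, |B|) = min(5, 2) = 2
Overlap = 1 / 2 = 1/2

1/2


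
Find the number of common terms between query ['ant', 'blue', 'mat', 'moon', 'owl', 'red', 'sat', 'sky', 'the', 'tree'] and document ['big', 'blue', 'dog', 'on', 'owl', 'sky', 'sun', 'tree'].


Query terms: ['ant', 'blue', 'mat', 'moon', 'owl', 'red', 'sat', 'sky', 'the', 'tree']
Document terms: ['big', 'blue', 'dog', 'on', 'owl', 'sky', 'sun', 'tree']
Common terms: ['blue', 'owl', 'sky', 'tree']
Overlap count = 4

4


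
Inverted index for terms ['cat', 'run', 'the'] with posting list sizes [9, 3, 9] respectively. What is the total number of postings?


Summing posting list sizes:
'cat': 9 postings
'run': 3 postings
'the': 9 postings
Total = 9 + 3 + 9 = 21

21


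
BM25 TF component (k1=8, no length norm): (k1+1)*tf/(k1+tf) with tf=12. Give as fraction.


BM25 TF component = (k1+1)*tf / (k1+tf)
k1 = 8, tf = 12
Numerator = (8+1)*12 = 108
Denominator = 8 + 12 = 20
= 108/20 = 27/5

27/5


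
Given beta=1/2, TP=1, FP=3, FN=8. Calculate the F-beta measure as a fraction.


P = TP/(TP+FP) = 1/4 = 1/4
R = TP/(TP+FN) = 1/9 = 1/9
beta^2 = 1/2^2 = 1/4
(1 + beta^2) = 5/4
Numerator = (1+beta^2)*P*R = 5/144
Denominator = beta^2*P + R = 1/16 + 1/9 = 25/144
F_beta = 1/5

1/5


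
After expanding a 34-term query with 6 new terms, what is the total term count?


Original terms: 34
Expansion terms: 6
Total = 34 + 6 = 40

40


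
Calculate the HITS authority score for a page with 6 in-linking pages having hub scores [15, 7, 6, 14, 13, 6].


Authority = sum of hub scores of in-linkers
In-link 1: hub score = 15
In-link 2: hub score = 7
In-link 3: hub score = 6
In-link 4: hub score = 14
In-link 5: hub score = 13
In-link 6: hub score = 6
Authority = 15 + 7 + 6 + 14 + 13 + 6 = 61

61


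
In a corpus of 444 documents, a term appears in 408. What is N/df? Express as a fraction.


IDF ratio = N / df
= 444 / 408
= 37/34

37/34


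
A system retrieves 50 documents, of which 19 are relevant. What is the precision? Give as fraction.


Precision = relevant_retrieved / total_retrieved
= 19 / 50
= 19 / (19 + 31)
= 19/50

19/50


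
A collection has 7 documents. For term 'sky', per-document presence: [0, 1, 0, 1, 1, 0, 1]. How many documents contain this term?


Checking each document for 'sky':
Doc 1: absent
Doc 2: present
Doc 3: absent
Doc 4: present
Doc 5: present
Doc 6: absent
Doc 7: present
df = sum of presences = 0 + 1 + 0 + 1 + 1 + 0 + 1 = 4

4


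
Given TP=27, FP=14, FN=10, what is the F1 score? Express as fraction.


F1 = 2 * P * R / (P + R)
P = TP/(TP+FP) = 27/41 = 27/41
R = TP/(TP+FN) = 27/37 = 27/37
2 * P * R = 2 * 27/41 * 27/37 = 1458/1517
P + R = 27/41 + 27/37 = 2106/1517
F1 = 1458/1517 / 2106/1517 = 9/13

9/13


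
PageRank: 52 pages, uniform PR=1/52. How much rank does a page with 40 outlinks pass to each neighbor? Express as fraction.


Initial PR = 1/52 = 1/52
Outlinks = 40
Contribution per link = PR / outlinks
= 1/52 / 40
= 1/2080

1/2080


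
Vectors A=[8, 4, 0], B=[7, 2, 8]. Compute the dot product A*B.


Dot product = sum of element-wise products
A[0]*B[0] = 8*7 = 56
A[1]*B[1] = 4*2 = 8
A[2]*B[2] = 0*8 = 0
Sum = 56 + 8 + 0 = 64

64


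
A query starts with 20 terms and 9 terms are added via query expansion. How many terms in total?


Original terms: 20
Expansion terms: 9
Total = 20 + 9 = 29

29


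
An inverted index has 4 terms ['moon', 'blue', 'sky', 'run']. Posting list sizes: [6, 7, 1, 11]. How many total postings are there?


Summing posting list sizes:
'moon': 6 postings
'blue': 7 postings
'sky': 1 postings
'run': 11 postings
Total = 6 + 7 + 1 + 11 = 25

25


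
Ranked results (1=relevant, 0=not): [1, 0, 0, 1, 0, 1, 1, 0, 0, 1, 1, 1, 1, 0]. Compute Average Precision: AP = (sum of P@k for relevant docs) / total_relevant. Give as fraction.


Computing P@k for each relevant position:
Position 1: relevant, P@1 = 1/1 = 1
Position 2: not relevant
Position 3: not relevant
Position 4: relevant, P@4 = 2/4 = 1/2
Position 5: not relevant
Position 6: relevant, P@6 = 3/6 = 1/2
Position 7: relevant, P@7 = 4/7 = 4/7
Position 8: not relevant
Position 9: not relevant
Position 10: relevant, P@10 = 5/10 = 1/2
Position 11: relevant, P@11 = 6/11 = 6/11
Position 12: relevant, P@12 = 7/12 = 7/12
Position 13: relevant, P@13 = 8/13 = 8/13
Position 14: not relevant
Sum of P@k = 1 + 1/2 + 1/2 + 4/7 + 1/2 + 6/11 + 7/12 + 8/13 = 57845/12012
AP = 57845/12012 / 8 = 57845/96096

57845/96096
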